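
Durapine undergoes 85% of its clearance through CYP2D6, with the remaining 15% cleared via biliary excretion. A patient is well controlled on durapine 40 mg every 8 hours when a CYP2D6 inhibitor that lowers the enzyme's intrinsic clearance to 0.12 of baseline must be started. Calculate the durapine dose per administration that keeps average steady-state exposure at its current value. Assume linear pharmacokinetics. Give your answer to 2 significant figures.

10 mg

The CYP2D6 pathway (85% of clearance) falls to 0.12× activity: 0.85 × 0.12 = 0.102.
Non-CYP routes (15%) are unchanged.
CL_new/CL_old = 0.102 + 0.15 = 0.252.
To maintain the same steady-state level, dose must scale with clearance: new dose = 40 × 0.252 = 10 mg.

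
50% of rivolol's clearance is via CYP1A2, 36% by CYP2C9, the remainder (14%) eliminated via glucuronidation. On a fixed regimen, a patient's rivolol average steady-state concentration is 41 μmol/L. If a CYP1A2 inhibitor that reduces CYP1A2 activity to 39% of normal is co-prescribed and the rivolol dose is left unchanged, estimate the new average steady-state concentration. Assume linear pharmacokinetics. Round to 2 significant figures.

The CYP1A2 pathway (50% of clearance) is reduced to 0.39× activity: 0.5 × 0.39 = 0.195.
CYP2C9 (36%) and the residual 14% are unaffected.
Relative clearance = 0.195 + 0.36 + 0.14 = 0.695.
With dosing unchanged, average steady-state concentration scales as 1/CL: 41 / 0.695 = 59 μmol/L.

59 μmol/L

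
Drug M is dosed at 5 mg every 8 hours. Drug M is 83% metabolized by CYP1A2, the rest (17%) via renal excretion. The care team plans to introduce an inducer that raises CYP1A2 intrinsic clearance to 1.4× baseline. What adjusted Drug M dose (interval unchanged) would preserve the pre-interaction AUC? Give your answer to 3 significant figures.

CYP1A2: 0.83 × 1.4 = 1.162
Other: 0.17 (unchanged)
Relative clearance = 1.162 + 0.17 = 1.332.
Exposure is unchanged when dose changes in proportion to clearance. New dose = 5 mg × 1.332 = 6.66 mg.

6.66 mg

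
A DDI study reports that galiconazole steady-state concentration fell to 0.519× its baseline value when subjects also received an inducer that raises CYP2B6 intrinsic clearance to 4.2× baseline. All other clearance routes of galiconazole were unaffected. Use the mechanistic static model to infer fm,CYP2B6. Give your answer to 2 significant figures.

Write x for the fraction cleared via CYP2B6. The observed steady-state concentration change means clearance rose to 1/0.519 = 1.927 of baseline.
Setting x·4.2 + (1 − x) = 1.927 and solving: x = (1.927 − 1)/(4.2 − 1) = 0.29.

0.29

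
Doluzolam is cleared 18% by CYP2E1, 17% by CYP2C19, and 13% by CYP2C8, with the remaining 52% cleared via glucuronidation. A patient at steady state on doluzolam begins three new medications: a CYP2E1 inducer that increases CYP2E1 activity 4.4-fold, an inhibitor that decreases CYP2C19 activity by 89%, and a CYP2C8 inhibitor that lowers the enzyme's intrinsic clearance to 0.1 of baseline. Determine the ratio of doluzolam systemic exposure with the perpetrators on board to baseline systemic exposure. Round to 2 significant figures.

0.74

The CYP2E1 pathway (18% of clearance) rises to 4.4× activity: 0.18 × 4.4 = 0.792.
The CYP2C19 pathway (17% of clearance) drops to 0.11× activity: 0.17 × 0.11 = 0.0187.
The CYP2C8 pathway (13% of clearance) drops to 0.1× activity: 0.13 × 0.1 = 0.013.
The remaining 52% of clearance is unaffected.
New clearance relative to baseline: 0.792 + 0.0187 + 0.013 + 0.52 = 1.3437.
Net systemic exposure ratio = 1 / 1.3437 = 0.74.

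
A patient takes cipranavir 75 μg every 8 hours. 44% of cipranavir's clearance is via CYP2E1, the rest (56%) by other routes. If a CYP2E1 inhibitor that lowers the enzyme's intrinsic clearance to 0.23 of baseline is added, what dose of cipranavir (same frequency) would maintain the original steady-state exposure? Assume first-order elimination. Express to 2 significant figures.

50 μg

The CYP2E1 pathway (44% of clearance) is reduced to 0.23× activity: 0.44 × 0.23 = 0.1012.
Non-CYP routes (56%) are unchanged.
New clearance relative to baseline: 0.1012 + 0.56 = 0.6612.
Exposure is unchanged when dose changes in proportion to clearance. New dose = 75 μg × 0.6612 = 50 μg.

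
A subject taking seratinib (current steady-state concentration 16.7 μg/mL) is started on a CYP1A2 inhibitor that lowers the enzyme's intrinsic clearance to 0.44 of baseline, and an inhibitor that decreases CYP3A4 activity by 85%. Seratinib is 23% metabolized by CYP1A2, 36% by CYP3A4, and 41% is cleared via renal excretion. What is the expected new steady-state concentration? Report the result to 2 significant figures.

The CYP1A2 pathway (23% of clearance) is reduced to 0.44× activity: 0.23 × 0.44 = 0.1012.
The CYP3A4 pathway (36% of clearance) falls to 0.15× activity: 0.36 × 0.15 = 0.054.
The remaining 41% of clearance is unaffected.
New clearance relative to baseline: 0.1012 + 0.054 + 0.41 = 0.5652.
New steady-state concentration = 16.7 / 0.5652 = 30 μg/mL (concentration scales inversely with clearance).

30 μg/mL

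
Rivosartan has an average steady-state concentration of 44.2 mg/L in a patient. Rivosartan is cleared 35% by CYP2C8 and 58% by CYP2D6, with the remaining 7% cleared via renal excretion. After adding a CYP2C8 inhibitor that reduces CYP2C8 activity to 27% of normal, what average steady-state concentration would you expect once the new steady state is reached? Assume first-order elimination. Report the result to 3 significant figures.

59.4 mg/L

CYP2C8: 0.35 × 0.27 = 0.0945
CYP2D6: 0.58 (unchanged)
Other: 0.07 (unchanged)
Relative clearance = 0.0945 + 0.58 + 0.07 = 0.7445.
New average steady-state concentration = baseline ÷ relative clearance = 44.2 / 0.7445 = 59.4 mg/L.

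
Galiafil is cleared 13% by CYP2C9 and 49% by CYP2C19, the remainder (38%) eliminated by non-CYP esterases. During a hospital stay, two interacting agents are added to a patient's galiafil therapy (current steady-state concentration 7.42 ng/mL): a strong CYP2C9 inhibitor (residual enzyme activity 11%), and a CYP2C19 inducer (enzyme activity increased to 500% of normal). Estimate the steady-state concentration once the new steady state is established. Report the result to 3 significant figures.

The CYP2C9 pathway (13% of clearance) drops to 0.11× activity: 0.13 × 0.11 = 0.0143.
The CYP2C19 pathway (49% of clearance) increases to 5× activity: 0.49 × 5 = 2.45.
Non-CYP routes (38%) are unchanged.
New clearance relative to baseline: 0.0143 + 2.45 + 0.38 = 2.8443.
New steady-state concentration = 7.42 / 2.8443 = 2.61 ng/mL (concentration scales inversely with clearance).

2.61 ng/mL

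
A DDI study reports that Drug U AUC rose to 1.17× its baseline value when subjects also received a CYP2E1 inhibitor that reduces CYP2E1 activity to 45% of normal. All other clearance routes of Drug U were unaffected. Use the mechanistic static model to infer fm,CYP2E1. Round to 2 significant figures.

0.26

Call the CYP2E1 fraction fm. After the interaction, CL_new/CL_old = fm × 0.45 + (1 − fm).
AUC ratio = 1 / (new CL fraction), so new CL fraction = 1 / 1.17 = 0.8547.
fm × 0.45 + 1 − fm = 0.8547  ⇒  fm × (0.45 − 1) = −0.1453  ⇒  fm = 0.26.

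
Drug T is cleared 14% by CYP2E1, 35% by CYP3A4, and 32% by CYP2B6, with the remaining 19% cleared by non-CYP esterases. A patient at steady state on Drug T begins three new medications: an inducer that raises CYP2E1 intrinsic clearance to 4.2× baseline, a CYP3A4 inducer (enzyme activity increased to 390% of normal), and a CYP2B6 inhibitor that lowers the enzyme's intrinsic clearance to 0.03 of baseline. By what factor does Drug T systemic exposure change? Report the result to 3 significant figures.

CYP2E1: 0.14 × 4.2 = 0.588
CYP3A4: 0.35 × 3.9 = 1.365
CYP2B6: 0.32 × 0.03 = 0.0096
Other: 0.19 (unchanged)
CL_new/CL_old = 0.588 + 1.365 + 0.0096 + 0.19 = 2.1526.
Systemic exposure ∝ 1/CL: fold-change = 1 / 2.1526 = 0.465.

0.465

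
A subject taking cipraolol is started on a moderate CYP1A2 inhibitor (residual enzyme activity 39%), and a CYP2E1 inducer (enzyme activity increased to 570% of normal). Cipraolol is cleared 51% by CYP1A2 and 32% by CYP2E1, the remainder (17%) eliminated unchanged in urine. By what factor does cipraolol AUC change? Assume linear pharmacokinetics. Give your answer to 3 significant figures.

CYP1A2: 0.51 × 0.39 = 0.1989
CYP2E1: 0.32 × 5.7 = 1.824
Other: 0.17 (unchanged)
CL_new/CL_old = 0.1989 + 1.824 + 0.17 = 2.1929.
AUC ∝ 1/CL: fold-change = 1 / 2.1929 = 0.456.

0.456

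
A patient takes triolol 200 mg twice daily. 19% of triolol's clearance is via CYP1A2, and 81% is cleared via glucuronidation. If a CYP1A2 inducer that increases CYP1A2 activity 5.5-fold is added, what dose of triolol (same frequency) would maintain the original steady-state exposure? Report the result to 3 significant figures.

CYP1A2: 0.19 × 5.5 = 1.045
Other: 0.81 (unchanged)
CL_new/CL_old = 1.045 + 0.81 = 1.855.
To maintain the same steady-state level, dose must scale with clearance: new dose = 200 × 1.855 = 371 mg.

371 mg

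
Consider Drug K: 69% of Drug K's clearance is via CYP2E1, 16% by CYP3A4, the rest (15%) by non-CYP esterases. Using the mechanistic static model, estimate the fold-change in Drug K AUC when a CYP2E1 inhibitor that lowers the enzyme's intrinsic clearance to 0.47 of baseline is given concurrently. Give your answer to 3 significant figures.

The CYP2E1 pathway (69% of clearance) falls to 0.47× activity: 0.69 × 0.47 = 0.3243.
CYP3A4 (16%) and the residual 15% are unaffected.
Relative clearance = 0.3243 + 0.16 + 0.15 = 0.6343.
AUC ratio = CL_old/CL_new = 1 / 0.6343 = 1.58.

1.58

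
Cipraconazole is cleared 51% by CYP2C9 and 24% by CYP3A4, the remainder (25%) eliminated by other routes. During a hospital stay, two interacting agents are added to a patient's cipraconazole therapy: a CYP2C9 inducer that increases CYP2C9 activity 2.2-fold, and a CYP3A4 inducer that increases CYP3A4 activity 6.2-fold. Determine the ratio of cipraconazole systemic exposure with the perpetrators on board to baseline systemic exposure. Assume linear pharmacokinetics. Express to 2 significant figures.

The CYP2C9 pathway (51% of clearance) rises to 2.2× activity: 0.51 × 2.2 = 1.122.
The CYP3A4 pathway (24% of clearance) rises to 6.2× activity: 0.24 × 6.2 = 1.488.
The remaining 25% of clearance is unaffected.
Relative clearance = 1.122 + 1.488 + 0.25 = 2.86.
Systemic exposure ∝ 1/CL: fold-change = 1 / 2.86 = 0.35.

0.35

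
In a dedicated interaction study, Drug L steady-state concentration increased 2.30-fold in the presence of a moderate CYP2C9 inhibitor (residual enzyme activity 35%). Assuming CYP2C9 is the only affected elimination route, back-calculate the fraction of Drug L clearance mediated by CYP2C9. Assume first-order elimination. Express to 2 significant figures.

0.87

CL'/CL = 1 / 2.30 = 0.4348
0.35·fm + (1 − fm) = 0.4348
fm = (0.4348 − 1) / (0.35 − 1) = 0.87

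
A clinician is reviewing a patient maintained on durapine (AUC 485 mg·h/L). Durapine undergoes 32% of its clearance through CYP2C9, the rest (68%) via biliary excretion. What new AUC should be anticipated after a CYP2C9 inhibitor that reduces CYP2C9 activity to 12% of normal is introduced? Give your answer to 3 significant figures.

675 mg·h/L

The CYP2C9 pathway (32% of clearance) is reduced to 0.12× activity: 0.32 × 0.12 = 0.0384.
Non-CYP routes (68%) are unchanged.
New clearance relative to baseline: 0.0384 + 0.68 = 0.7184.
New AUC = baseline ÷ relative clearance = 485 / 0.7184 = 675 mg·h/L.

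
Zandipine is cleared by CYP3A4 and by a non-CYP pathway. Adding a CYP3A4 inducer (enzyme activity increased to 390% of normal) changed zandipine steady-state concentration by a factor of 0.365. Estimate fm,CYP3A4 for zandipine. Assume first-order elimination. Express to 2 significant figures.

0.60

Let fm be the CYP3A4 fraction. New clearance relative to baseline = fm × 3.9 + (1 − fm).
Steady-state concentration ratio = 1 / (new CL fraction), so new CL fraction = 1 / 0.365 = 2.74.
fm × 3.9 + 1 − fm = 2.74  ⇒  fm × (3.9 − 1) = 1.74  ⇒  fm = 0.60.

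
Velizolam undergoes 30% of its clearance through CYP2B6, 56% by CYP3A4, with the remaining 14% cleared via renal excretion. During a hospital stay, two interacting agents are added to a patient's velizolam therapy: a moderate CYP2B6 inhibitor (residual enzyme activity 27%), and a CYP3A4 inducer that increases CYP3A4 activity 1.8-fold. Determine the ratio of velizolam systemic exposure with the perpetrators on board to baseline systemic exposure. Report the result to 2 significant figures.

The CYP2B6 pathway (30% of clearance) is reduced to 0.27× activity: 0.3 × 0.27 = 0.081.
The CYP3A4 pathway (56% of clearance) increases to 1.8× activity: 0.56 × 1.8 = 1.008.
The remaining 14% of clearance is unaffected.
New clearance relative to baseline: 0.081 + 1.008 + 0.14 = 1.229.
Because systemic exposure varies inversely with clearance, the combined effect is 1 / 1.229 = 0.81.

0.81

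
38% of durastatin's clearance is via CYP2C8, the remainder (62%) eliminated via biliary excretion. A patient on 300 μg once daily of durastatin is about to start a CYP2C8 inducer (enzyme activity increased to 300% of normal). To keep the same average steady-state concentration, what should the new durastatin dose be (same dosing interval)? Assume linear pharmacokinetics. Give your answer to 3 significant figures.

The CYP2C8 pathway (38% of clearance) increases to 3× activity: 0.38 × 3 = 1.14.
Non-CYP routes (62%) are unchanged.
Relative clearance = 1.14 + 0.62 = 1.76.
Css,avg = (dose rate)/CL, so holding Css fixed requires dose ∝ CL: 300 × 1.76 = 528 μg.

528 μg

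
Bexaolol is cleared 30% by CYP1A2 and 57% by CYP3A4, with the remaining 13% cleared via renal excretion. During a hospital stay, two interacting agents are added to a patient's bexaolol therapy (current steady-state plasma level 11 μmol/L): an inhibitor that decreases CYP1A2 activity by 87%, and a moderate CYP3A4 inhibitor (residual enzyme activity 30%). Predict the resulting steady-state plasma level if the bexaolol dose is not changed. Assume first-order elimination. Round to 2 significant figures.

The CYP1A2 pathway (30% of clearance) is reduced to 0.13× activity: 0.3 × 0.13 = 0.039.
The CYP3A4 pathway (57% of clearance) falls to 0.3× activity: 0.57 × 0.3 = 0.171.
Non-CYP routes (13%) are unchanged.
Relative clearance = 0.039 + 0.171 + 0.13 = 0.34.
Steady-state plasma level ∝ 1/CL: new value = 11 / 0.34 = 32 μmol/L.

32 μmol/L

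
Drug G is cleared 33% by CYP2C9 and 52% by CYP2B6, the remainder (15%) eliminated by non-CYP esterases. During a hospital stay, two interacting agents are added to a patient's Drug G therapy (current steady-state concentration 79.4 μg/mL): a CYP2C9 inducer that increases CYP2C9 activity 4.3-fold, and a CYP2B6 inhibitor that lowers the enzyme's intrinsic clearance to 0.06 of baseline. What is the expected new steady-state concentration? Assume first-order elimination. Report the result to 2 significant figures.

50 μg/mL

The CYP2C9 pathway (33% of clearance) increases to 4.3× activity: 0.33 × 4.3 = 1.419.
The CYP2B6 pathway (52% of clearance) falls to 0.06× activity: 0.52 × 0.06 = 0.0312.
Non-CYP routes (15%) are unchanged.
New clearance relative to baseline: 1.419 + 0.0312 + 0.15 = 1.6002.
Dividing the baseline by the relative clearance: 79.4 / 1.6002 = 50 μg/mL.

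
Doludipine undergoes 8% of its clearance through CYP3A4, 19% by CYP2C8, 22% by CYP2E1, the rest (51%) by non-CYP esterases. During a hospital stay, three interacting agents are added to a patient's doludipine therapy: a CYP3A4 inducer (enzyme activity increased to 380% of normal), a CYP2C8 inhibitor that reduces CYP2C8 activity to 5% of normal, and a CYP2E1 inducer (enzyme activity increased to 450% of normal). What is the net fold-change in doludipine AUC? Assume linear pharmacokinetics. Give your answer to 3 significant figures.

0.551

The CYP3A4 pathway (8% of clearance) rises to 3.8× activity: 0.08 × 3.8 = 0.304.
The CYP2C8 pathway (19% of clearance) falls to 0.05× activity: 0.19 × 0.05 = 0.0095.
The CYP2E1 pathway (22% of clearance) increases to 4.5× activity: 0.22 × 4.5 = 0.99.
The remaining 51% of clearance is unaffected.
New clearance relative to baseline: 0.304 + 0.0095 + 0.99 + 0.51 = 1.8135.
Net AUC ratio = 1 / 1.8135 = 0.551.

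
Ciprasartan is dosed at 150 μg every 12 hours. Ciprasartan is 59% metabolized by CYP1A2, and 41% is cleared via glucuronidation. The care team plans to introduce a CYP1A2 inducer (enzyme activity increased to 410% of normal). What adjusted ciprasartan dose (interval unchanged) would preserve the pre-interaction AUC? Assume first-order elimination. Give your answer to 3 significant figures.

The CYP1A2 pathway (59% of clearance) is boosted to 4.1× activity: 0.59 × 4.1 = 2.419.
Non-CYP routes (41%) are unchanged.
Relative clearance = 2.419 + 0.41 = 2.829.
To maintain the same steady-state level, dose must scale with clearance: new dose = 150 × 2.829 = 424 μg.

424 μg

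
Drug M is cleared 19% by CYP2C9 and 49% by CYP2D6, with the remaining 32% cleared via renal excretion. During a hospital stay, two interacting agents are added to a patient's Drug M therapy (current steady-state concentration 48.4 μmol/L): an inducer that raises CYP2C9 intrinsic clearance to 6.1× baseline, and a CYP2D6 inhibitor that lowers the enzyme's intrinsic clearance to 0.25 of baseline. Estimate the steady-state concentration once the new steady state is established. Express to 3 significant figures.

The CYP2C9 pathway (19% of clearance) is boosted to 6.1× activity: 0.19 × 6.1 = 1.159.
The CYP2D6 pathway (49% of clearance) is reduced to 0.25× activity: 0.49 × 0.25 = 0.1225.
The remaining 32% of clearance is unaffected.
CL_new/CL_old = 1.159 + 0.1225 + 0.32 = 1.6015.
Dividing the baseline by the relative clearance: 48.4 / 1.6015 = 30.2 μmol/L.

30.2 μmol/L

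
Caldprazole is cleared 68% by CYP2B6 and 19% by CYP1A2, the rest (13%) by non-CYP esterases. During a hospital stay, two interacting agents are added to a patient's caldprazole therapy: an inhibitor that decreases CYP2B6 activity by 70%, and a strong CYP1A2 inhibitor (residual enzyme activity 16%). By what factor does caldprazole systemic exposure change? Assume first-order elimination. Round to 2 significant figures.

CYP2B6: 0.68 × 0.3 = 0.204
CYP1A2: 0.19 × 0.16 = 0.0304
Other: 0.13 (unchanged)
CL_new/CL_old = 0.204 + 0.0304 + 0.13 = 0.3644.
Net systemic exposure ratio = 1 / 0.3644 = 2.7.

2.7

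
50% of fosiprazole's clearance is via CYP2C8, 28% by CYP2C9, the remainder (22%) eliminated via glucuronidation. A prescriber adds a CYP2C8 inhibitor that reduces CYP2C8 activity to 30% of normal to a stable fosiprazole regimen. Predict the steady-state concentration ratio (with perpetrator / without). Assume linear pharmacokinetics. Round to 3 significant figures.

The CYP2C8 pathway (50% of clearance) is reduced to 0.3× activity: 0.5 × 0.3 = 0.15.
CYP2C9 (28%) and the residual 22% are unaffected.
New clearance relative to baseline: 0.15 + 0.28 + 0.22 = 0.65.
Steady-state concentration is inversely proportional to clearance, so the fold-change is 1 / 0.65 = 1.54.

1.54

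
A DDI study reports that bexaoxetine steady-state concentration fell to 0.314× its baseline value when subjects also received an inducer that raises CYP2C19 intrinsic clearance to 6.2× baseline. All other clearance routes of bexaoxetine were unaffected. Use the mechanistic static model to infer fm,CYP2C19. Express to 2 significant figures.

CL'/CL = 1 / 0.314 = 3.185
6.2·fm + (1 − fm) = 3.185
fm = (3.185 − 1) / (6.2 − 1) = 0.42

0.42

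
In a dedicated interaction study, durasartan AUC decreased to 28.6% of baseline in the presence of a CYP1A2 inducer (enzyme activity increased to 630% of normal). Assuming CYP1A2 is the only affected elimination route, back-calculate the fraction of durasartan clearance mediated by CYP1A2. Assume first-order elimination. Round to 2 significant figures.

0.47

CL'/CL = 1 / 0.286 = 3.497
6.3·fm + (1 − fm) = 3.497
fm = (3.497 − 1) / (6.3 − 1) = 0.47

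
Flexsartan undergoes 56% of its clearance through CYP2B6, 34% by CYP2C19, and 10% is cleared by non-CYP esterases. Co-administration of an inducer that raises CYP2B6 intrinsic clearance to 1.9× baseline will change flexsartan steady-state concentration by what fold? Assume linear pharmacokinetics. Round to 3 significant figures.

0.665

CYP2B6: 0.56 × 1.9 = 1.064
CYP2C19: 0.34 (unchanged)
Other: 0.1 (unchanged)
CL_new/CL_old = 1.064 + 0.34 + 0.1 = 1.504.
Since steady-state concentration ∝ 1/CL, the ratio is 1 / 1.504 = 0.665.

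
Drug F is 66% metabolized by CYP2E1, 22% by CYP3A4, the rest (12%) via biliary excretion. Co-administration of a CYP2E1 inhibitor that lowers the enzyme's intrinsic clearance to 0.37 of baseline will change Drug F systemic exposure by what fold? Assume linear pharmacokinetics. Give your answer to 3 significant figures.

1.71

CYP2E1: 0.66 × 0.37 = 0.2442
CYP3A4: 0.22 (unchanged)
Other: 0.12 (unchanged)
Relative clearance = 0.2442 + 0.22 + 0.12 = 0.5842.
Systemic exposure ratio = CL_old/CL_new = 1 / 0.5842 = 1.71.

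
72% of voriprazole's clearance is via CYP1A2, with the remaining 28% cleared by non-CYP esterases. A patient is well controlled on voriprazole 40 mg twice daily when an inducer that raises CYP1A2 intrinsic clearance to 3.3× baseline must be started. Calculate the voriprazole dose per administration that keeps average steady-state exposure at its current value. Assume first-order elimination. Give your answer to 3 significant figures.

106 mg

CYP1A2: 0.72 × 3.3 = 2.376
Other: 0.28 (unchanged)
Relative clearance = 2.376 + 0.28 = 2.656.
Css,avg = (dose rate)/CL, so holding Css fixed requires dose ∝ CL: 40 × 2.656 = 106 mg.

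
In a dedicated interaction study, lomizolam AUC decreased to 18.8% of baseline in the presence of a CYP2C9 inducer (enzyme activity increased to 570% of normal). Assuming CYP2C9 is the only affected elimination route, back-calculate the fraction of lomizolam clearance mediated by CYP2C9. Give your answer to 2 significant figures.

CL'/CL = 1 / 0.188 = 5.319
5.7·fm + (1 − fm) = 5.319
fm = (5.319 − 1) / (5.7 − 1) = 0.92

0.92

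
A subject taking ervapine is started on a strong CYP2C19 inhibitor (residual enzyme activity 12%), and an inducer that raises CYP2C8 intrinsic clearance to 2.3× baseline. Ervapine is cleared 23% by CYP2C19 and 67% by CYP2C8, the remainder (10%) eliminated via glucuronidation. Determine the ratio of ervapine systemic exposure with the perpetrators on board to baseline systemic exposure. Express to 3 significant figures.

0.599

The CYP2C19 pathway (23% of clearance) drops to 0.12× activity: 0.23 × 0.12 = 0.0276.
The CYP2C8 pathway (67% of clearance) is boosted to 2.3× activity: 0.67 × 2.3 = 1.541.
Non-CYP routes (10%) are unchanged.
New clearance relative to baseline: 0.0276 + 1.541 + 0.1 = 1.6686.
Because systemic exposure varies inversely with clearance, the combined effect is 1 / 1.6686 = 0.599.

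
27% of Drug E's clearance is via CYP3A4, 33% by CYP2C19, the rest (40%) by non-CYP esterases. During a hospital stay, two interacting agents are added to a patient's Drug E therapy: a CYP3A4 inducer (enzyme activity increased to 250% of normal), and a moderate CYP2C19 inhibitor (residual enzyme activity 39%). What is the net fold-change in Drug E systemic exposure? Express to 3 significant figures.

0.831

CYP3A4: 0.27 × 2.5 = 0.675
CYP2C19: 0.33 × 0.39 = 0.1287
Other: 0.4 (unchanged)
Relative clearance = 0.675 + 0.1287 + 0.4 = 1.2037.
Because systemic exposure varies inversely with clearance, the combined effect is 1 / 1.2037 = 0.831.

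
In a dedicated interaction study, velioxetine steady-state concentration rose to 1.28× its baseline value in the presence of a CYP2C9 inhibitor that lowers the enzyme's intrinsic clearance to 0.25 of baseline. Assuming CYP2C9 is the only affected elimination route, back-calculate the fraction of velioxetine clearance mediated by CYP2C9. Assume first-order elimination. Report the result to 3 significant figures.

0.292

CL'/CL = 1 / 1.28 = 0.7812
0.25·fm + (1 − fm) = 0.7812
fm = (0.7812 − 1) / (0.25 − 1) = 0.292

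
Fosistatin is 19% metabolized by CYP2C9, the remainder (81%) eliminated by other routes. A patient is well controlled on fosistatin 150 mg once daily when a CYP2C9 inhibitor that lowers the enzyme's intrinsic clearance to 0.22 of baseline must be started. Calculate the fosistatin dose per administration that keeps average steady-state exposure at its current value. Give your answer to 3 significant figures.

128 mg

The CYP2C9 pathway (19% of clearance) drops to 0.22× activity: 0.19 × 0.22 = 0.0418.
Non-CYP routes (81%) are unchanged.
New clearance relative to baseline: 0.0418 + 0.81 = 0.8518.
Exposure is unchanged when dose changes in proportion to clearance. New dose = 150 mg × 0.8518 = 128 mg.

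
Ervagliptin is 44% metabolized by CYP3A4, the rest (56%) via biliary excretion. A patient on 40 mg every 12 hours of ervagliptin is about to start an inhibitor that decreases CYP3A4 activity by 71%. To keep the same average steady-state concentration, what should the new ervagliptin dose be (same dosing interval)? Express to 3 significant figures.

The CYP3A4 pathway (44% of clearance) drops to 0.29× activity: 0.44 × 0.29 = 0.1276.
Non-CYP routes (56%) are unchanged.
New clearance relative to baseline: 0.1276 + 0.56 = 0.6876.
To maintain the same steady-state level, dose must scale with clearance: new dose = 40 × 0.6876 = 27.5 mg.

27.5 mg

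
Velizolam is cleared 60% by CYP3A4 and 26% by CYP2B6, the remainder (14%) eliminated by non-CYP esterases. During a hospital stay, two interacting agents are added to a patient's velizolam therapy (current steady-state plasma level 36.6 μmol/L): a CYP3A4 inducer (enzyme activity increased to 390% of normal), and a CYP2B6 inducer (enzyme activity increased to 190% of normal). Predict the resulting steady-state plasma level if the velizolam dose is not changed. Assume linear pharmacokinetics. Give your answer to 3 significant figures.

CYP3A4: 0.6 × 3.9 = 2.34
CYP2B6: 0.26 × 1.9 = 0.494
Other: 0.14 (unchanged)
CL_new/CL_old = 2.34 + 0.494 + 0.14 = 2.974.
Steady-state plasma level ∝ 1/CL: new value = 36.6 / 2.974 = 12.3 μmol/L.

12.3 μmol/L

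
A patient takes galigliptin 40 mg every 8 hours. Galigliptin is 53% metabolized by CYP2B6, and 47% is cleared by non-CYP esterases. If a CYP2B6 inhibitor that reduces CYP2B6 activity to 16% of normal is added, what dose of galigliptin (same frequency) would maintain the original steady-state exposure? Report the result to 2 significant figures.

The CYP2B6 pathway (53% of clearance) is reduced to 0.16× activity: 0.53 × 0.16 = 0.0848.
The remaining 47% of clearance is unaffected.
Relative clearance = 0.0848 + 0.47 = 0.5548.
Exposure is unchanged when dose changes in proportion to clearance. New dose = 40 mg × 0.5548 = 22 mg.

22 mg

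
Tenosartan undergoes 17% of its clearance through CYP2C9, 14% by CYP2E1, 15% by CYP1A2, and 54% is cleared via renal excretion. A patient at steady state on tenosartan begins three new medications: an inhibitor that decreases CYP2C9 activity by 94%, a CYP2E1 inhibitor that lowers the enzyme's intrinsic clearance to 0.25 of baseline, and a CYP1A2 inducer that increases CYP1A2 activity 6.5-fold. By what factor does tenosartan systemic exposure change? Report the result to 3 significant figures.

The CYP2C9 pathway (17% of clearance) is reduced to 0.06× activity: 0.17 × 0.06 = 0.0102.
The CYP2E1 pathway (14% of clearance) falls to 0.25× activity: 0.14 × 0.25 = 0.035.
The CYP1A2 pathway (15% of clearance) increases to 6.5× activity: 0.15 × 6.5 = 0.975.
The remaining 54% of clearance is unaffected.
CL_new/CL_old = 0.0102 + 0.035 + 0.975 + 0.54 = 1.5602.
Because systemic exposure varies inversely with clearance, the combined effect is 1 / 1.5602 = 0.641.

0.641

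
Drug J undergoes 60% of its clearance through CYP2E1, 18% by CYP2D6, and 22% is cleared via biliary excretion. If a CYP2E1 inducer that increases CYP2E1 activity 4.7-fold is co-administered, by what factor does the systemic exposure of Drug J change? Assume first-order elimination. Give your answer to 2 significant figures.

0.31

The CYP2E1 pathway (60% of clearance) increases to 4.7× activity: 0.6 × 4.7 = 2.82.
CYP2D6 (18%) and the residual 22% are unaffected.
Relative clearance = 2.82 + 0.18 + 0.22 = 3.22.
Since systemic exposure ∝ 1/CL, the ratio is 1 / 3.22 = 0.31.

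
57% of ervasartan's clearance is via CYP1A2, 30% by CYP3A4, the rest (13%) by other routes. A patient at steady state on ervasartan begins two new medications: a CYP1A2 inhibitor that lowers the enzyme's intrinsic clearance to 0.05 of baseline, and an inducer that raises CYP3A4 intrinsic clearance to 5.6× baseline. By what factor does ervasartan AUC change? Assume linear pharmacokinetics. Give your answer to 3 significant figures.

0.544

CYP1A2: 0.57 × 0.05 = 0.0285
CYP3A4: 0.3 × 5.6 = 1.68
Other: 0.13 (unchanged)
Relative clearance = 0.0285 + 1.68 + 0.13 = 1.8385.
Net AUC ratio = 1 / 1.8385 = 0.544.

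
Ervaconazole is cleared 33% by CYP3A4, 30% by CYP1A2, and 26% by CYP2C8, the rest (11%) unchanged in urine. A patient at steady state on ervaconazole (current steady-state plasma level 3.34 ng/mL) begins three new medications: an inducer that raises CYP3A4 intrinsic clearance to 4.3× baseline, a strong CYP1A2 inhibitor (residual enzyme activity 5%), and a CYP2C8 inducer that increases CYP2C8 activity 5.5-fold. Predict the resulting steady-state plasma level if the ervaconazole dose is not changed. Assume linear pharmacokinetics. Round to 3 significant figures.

CYP3A4: 0.33 × 4.3 = 1.419
CYP1A2: 0.3 × 0.05 = 0.015
CYP2C8: 0.26 × 5.5 = 1.43
Other: 0.11 (unchanged)
New clearance relative to baseline: 1.419 + 0.015 + 1.43 + 0.11 = 2.974.
Steady-state plasma level ∝ 1/CL: new value = 3.34 / 2.974 = 1.12 ng/mL.

1.12 ng/mL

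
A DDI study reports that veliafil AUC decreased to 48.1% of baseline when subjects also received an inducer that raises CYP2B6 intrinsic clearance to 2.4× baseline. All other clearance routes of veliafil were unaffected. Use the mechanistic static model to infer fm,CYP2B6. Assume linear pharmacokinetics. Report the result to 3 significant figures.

CL'/CL = 1 / 0.481 = 2.079
2.4·fm + (1 − fm) = 2.079
fm = (2.079 − 1) / (2.4 − 1) = 0.771

0.771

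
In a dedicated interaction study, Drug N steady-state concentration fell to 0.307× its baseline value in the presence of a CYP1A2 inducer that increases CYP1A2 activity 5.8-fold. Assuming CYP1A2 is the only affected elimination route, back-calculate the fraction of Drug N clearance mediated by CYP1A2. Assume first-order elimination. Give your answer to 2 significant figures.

Call the CYP1A2 fraction fm. After the interaction, CL_new/CL_old = fm × 5.8 + (1 − fm).
Steady-state concentration ratio = 1 / (new CL fraction), so new CL fraction = 1 / 0.307 = 3.257.
fm × 5.8 + 1 − fm = 3.257  ⇒  fm × (5.8 − 1) = 2.257  ⇒  fm = 0.47.

0.47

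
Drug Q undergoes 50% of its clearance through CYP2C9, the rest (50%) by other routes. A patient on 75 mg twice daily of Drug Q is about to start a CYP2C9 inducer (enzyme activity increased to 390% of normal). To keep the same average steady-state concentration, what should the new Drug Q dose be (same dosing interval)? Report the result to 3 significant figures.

CYP2C9: 0.5 × 3.9 = 1.95
Other: 0.5 (unchanged)
Relative clearance = 1.95 + 0.5 = 2.45.
To maintain the same steady-state level, dose must scale with clearance: new dose = 75 × 2.45 = 184 mg.

184 mg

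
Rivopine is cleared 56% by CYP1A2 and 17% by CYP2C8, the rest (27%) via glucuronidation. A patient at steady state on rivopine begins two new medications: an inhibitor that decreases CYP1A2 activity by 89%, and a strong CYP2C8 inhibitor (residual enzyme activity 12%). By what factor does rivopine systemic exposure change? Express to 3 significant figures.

2.84

The CYP1A2 pathway (56% of clearance) falls to 0.11× activity: 0.56 × 0.11 = 0.0616.
The CYP2C8 pathway (17% of clearance) drops to 0.12× activity: 0.17 × 0.12 = 0.0204.
Non-CYP routes (27%) are unchanged.
Relative clearance = 0.0616 + 0.0204 + 0.27 = 0.352.
Systemic exposure ∝ 1/CL: fold-change = 1 / 0.352 = 2.84.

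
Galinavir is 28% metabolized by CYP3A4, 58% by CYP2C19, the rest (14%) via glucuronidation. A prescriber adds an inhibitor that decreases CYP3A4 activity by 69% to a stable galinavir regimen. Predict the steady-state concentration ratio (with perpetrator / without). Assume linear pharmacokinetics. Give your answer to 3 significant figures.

1.24

The CYP3A4 pathway (28% of clearance) is reduced to 0.31× activity: 0.28 × 0.31 = 0.0868.
CYP2C19 (58%) and the residual 14% are unaffected.
CL_new/CL_old = 0.0868 + 0.58 + 0.14 = 0.8068.
Steady-state concentration is inversely proportional to clearance, so the fold-change is 1 / 0.8068 = 1.24.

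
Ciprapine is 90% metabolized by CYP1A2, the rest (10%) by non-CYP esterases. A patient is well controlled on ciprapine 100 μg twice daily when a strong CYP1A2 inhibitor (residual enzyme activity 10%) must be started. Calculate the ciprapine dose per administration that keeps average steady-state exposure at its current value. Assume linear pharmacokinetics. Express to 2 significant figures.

19 μg

CYP1A2: 0.9 × 0.1 = 0.09
Other: 0.1 (unchanged)
Relative clearance = 0.09 + 0.1 = 0.19.
Css,avg = (dose rate)/CL, so holding Css fixed requires dose ∝ CL: 100 × 0.19 = 19 μg.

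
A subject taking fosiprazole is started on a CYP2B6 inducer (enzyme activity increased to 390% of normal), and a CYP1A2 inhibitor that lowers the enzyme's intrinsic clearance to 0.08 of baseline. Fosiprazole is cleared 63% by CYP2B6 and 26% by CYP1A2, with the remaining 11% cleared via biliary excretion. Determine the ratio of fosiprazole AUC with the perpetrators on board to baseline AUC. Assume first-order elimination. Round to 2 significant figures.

0.39

The CYP2B6 pathway (63% of clearance) is boosted to 3.9× activity: 0.63 × 3.9 = 2.457.
The CYP1A2 pathway (26% of clearance) falls to 0.08× activity: 0.26 × 0.08 = 0.0208.
Non-CYP routes (11%) are unchanged.
New clearance relative to baseline: 2.457 + 0.0208 + 0.11 = 2.5878.
Because AUC varies inversely with clearance, the combined effect is 1 / 2.5878 = 0.39.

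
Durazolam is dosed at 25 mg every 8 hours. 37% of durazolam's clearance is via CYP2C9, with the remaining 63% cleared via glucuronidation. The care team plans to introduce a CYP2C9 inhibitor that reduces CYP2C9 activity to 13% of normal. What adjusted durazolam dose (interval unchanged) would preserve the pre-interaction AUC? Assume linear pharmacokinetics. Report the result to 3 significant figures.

17.0 mg

CYP2C9: 0.37 × 0.13 = 0.0481
Other: 0.63 (unchanged)
Relative clearance = 0.0481 + 0.63 = 0.6781.
Css,avg = (dose rate)/CL, so holding Css fixed requires dose ∝ CL: 25 × 0.6781 = 17.0 mg.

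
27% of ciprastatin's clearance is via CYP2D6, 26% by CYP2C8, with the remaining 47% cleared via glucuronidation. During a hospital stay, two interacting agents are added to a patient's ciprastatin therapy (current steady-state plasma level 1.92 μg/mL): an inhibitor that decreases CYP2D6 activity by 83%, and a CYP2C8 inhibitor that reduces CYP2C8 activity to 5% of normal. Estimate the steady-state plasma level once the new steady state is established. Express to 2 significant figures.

3.6 μg/mL

CYP2D6: 0.27 × 0.17 = 0.0459
CYP2C8: 0.26 × 0.05 = 0.013
Other: 0.47 (unchanged)
New clearance relative to baseline: 0.0459 + 0.013 + 0.47 = 0.5289.
Steady-state plasma level ∝ 1/CL: new value = 1.92 / 0.5289 = 3.6 μg/mL.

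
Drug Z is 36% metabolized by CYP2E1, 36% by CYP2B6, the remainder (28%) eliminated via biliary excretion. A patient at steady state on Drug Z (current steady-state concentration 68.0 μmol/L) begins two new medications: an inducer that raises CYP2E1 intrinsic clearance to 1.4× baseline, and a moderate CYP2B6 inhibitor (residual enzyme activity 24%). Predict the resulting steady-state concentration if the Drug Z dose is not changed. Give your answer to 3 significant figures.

78.1 μmol/L

The CYP2E1 pathway (36% of clearance) increases to 1.4× activity: 0.36 × 1.4 = 0.504.
The CYP2B6 pathway (36% of clearance) is reduced to 0.24× activity: 0.36 × 0.24 = 0.0864.
The remaining 28% of clearance is unaffected.
Relative clearance = 0.504 + 0.0864 + 0.28 = 0.8704.
New steady-state concentration = 68.0 / 0.8704 = 78.1 μmol/L (concentration scales inversely with clearance).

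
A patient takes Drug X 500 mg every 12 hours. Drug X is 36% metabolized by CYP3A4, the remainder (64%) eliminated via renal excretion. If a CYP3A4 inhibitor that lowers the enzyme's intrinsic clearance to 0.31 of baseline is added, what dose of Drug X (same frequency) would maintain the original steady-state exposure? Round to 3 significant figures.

CYP3A4: 0.36 × 0.31 = 0.1116
Other: 0.64 (unchanged)
New clearance relative to baseline: 0.1116 + 0.64 = 0.7516.
Exposure is unchanged when dose changes in proportion to clearance. New dose = 500 mg × 0.7516 = 376 mg.

376 mg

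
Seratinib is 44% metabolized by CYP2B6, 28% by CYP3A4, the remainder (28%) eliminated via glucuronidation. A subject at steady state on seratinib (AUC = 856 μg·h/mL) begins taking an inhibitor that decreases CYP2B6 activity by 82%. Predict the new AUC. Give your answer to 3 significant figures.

1.34 × 10³ μg·h/mL

The CYP2B6 pathway (44% of clearance) drops to 0.18× activity: 0.44 × 0.18 = 0.0792.
CYP3A4 (28%) and the residual 28% are unaffected.
New clearance relative to baseline: 0.0792 + 0.28 + 0.28 = 0.6392.
With dosing unchanged, AUC scales as 1/CL: 856 / 0.6392 = 1.34 × 10³ μg·h/mL.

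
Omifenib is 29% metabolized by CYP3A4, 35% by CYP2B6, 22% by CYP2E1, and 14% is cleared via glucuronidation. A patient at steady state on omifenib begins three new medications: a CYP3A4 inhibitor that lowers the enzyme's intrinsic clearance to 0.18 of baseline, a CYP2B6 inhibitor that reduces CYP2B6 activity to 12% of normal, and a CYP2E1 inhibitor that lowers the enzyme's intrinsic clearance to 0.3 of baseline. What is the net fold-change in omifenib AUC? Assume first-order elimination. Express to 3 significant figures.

The CYP3A4 pathway (29% of clearance) is reduced to 0.18× activity: 0.29 × 0.18 = 0.0522.
The CYP2B6 pathway (35% of clearance) is reduced to 0.12× activity: 0.35 × 0.12 = 0.042.
The CYP2E1 pathway (22% of clearance) drops to 0.3× activity: 0.22 × 0.3 = 0.066.
Non-CYP routes (14%) are unchanged.
New clearance relative to baseline: 0.0522 + 0.042 + 0.066 + 0.14 = 0.3002.
AUC ∝ 1/CL: fold-change = 1 / 0.3002 = 3.33.

3.33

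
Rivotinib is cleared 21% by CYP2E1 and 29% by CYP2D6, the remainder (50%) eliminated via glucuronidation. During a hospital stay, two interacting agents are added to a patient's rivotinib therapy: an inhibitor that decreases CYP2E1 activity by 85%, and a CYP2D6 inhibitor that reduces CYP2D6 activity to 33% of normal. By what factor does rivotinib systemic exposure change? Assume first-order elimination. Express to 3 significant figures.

1.59

The CYP2E1 pathway (21% of clearance) drops to 0.15× activity: 0.21 × 0.15 = 0.0315.
The CYP2D6 pathway (29% of clearance) is reduced to 0.33× activity: 0.29 × 0.33 = 0.0957.
Non-CYP routes (50%) are unchanged.
CL_new/CL_old = 0.0315 + 0.0957 + 0.5 = 0.6272.
Systemic exposure ∝ 1/CL: fold-change = 1 / 0.6272 = 1.59.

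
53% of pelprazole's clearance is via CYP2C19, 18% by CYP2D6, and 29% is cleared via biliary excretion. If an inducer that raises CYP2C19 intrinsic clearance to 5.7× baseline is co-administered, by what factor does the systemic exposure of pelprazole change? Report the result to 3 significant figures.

The CYP2C19 pathway (53% of clearance) increases to 5.7× activity: 0.53 × 5.7 = 3.021.
CYP2D6 (18%) and the residual 29% are unaffected.
CL_new/CL_old = 3.021 + 0.18 + 0.29 = 3.491.
Systemic exposure is inversely proportional to clearance, so the fold-change is 1 / 3.491 = 0.286.

0.286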